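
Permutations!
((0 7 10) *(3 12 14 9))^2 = (0 10 7)(3 14)(9 12)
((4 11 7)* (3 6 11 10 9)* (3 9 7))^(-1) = ((3 6 11)(4 10 7))^(-1) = (3 11 6)(4 7 10)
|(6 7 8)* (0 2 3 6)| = |(0 2 3 6 7 8)| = 6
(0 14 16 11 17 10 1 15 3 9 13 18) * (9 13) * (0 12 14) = [0, 15, 2, 13, 4, 5, 6, 7, 8, 9, 1, 17, 14, 18, 16, 3, 11, 10, 12] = (1 15 3 13 18 12 14 16 11 17 10)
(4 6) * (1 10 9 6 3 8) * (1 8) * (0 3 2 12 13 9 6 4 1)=[3, 10, 12, 0, 2, 5, 1, 7, 8, 4, 6, 11, 13, 9]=(0 3)(1 10 6)(2 12 13 9 4)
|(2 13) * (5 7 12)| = 6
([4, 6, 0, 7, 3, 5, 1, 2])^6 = [4, 1, 0, 7, 3, 5, 6, 2]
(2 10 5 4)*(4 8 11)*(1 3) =(1 3)(2 10 5 8 11 4) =[0, 3, 10, 1, 2, 8, 6, 7, 11, 9, 5, 4]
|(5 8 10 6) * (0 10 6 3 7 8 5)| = 6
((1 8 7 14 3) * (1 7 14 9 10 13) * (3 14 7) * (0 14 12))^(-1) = (0 12 14)(1 13 10 9 7 8)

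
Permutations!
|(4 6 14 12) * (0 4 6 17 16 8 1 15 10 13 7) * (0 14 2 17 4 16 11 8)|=12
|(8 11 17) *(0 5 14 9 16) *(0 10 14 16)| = |(0 5 16 10 14 9)(8 11 17)| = 6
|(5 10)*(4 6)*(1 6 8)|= 4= |(1 6 4 8)(5 10)|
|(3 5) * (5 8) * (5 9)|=4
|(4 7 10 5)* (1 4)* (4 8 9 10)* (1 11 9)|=4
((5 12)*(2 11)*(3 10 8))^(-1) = (2 11)(3 8 10)(5 12)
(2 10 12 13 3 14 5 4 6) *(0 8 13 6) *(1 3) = (0 8 13 1 3 14 5 4)(2 10 12 6) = [8, 3, 10, 14, 0, 4, 2, 7, 13, 9, 12, 11, 6, 1, 5]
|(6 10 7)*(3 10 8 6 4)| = |(3 10 7 4)(6 8)| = 4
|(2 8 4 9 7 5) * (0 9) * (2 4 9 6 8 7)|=8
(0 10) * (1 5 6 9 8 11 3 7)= (0 10)(1 5 6 9 8 11 3 7)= [10, 5, 2, 7, 4, 6, 9, 1, 11, 8, 0, 3]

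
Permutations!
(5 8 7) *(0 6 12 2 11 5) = (0 6 12 2 11 5 8 7) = [6, 1, 11, 3, 4, 8, 12, 0, 7, 9, 10, 5, 2]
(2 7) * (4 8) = (2 7)(4 8) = [0, 1, 7, 3, 8, 5, 6, 2, 4]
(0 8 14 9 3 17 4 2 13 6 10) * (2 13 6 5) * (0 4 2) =(0 8 14 9 3 17 2 6 10 4 13 5) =[8, 1, 6, 17, 13, 0, 10, 7, 14, 3, 4, 11, 12, 5, 9, 15, 16, 2]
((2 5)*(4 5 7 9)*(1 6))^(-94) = (2 7 9 4 5) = ((1 6)(2 7 9 4 5))^(-94)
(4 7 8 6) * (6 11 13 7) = (4 6)(7 8 11 13) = [0, 1, 2, 3, 6, 5, 4, 8, 11, 9, 10, 13, 12, 7]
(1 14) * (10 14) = [0, 10, 2, 3, 4, 5, 6, 7, 8, 9, 14, 11, 12, 13, 1] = (1 10 14)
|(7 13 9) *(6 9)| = |(6 9 7 13)| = 4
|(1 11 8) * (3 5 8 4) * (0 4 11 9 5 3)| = |(11)(0 4)(1 9 5 8)| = 4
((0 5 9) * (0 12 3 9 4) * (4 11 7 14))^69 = ((0 5 11 7 14 4)(3 9 12))^69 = (0 7)(4 11)(5 14)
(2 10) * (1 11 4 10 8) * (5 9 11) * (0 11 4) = (0 11)(1 5 9 4 10 2 8) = [11, 5, 8, 3, 10, 9, 6, 7, 1, 4, 2, 0]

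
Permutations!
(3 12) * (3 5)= (3 12 5)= [0, 1, 2, 12, 4, 3, 6, 7, 8, 9, 10, 11, 5]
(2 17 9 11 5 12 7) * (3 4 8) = (2 17 9 11 5 12 7)(3 4 8) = [0, 1, 17, 4, 8, 12, 6, 2, 3, 11, 10, 5, 7, 13, 14, 15, 16, 9]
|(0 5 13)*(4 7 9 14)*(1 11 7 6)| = |(0 5 13)(1 11 7 9 14 4 6)| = 21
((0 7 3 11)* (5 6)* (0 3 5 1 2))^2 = (11)(0 5 1)(2 7 6)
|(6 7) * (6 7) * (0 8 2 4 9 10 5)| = |(0 8 2 4 9 10 5)| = 7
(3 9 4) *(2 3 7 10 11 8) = (2 3 9 4 7 10 11 8) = [0, 1, 3, 9, 7, 5, 6, 10, 2, 4, 11, 8]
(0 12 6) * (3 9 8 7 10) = [12, 1, 2, 9, 4, 5, 0, 10, 7, 8, 3, 11, 6] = (0 12 6)(3 9 8 7 10)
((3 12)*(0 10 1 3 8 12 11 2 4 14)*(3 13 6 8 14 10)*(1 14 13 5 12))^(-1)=((0 3 11 2 4 10 14)(1 5 12 13 6 8))^(-1)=(0 14 10 4 2 11 3)(1 8 6 13 12 5)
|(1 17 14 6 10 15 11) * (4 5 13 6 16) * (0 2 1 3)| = |(0 2 1 17 14 16 4 5 13 6 10 15 11 3)| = 14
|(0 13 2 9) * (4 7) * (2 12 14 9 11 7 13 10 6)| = 11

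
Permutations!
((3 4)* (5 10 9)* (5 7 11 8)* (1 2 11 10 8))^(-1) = ((1 2 11)(3 4)(5 8)(7 10 9))^(-1) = (1 11 2)(3 4)(5 8)(7 9 10)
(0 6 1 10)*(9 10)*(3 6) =(0 3 6 1 9 10) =[3, 9, 2, 6, 4, 5, 1, 7, 8, 10, 0]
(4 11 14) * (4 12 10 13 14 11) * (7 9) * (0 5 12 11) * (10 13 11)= (0 5 12 13 14 10 11)(7 9)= [5, 1, 2, 3, 4, 12, 6, 9, 8, 7, 11, 0, 13, 14, 10]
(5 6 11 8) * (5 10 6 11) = (5 11 8 10 6) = [0, 1, 2, 3, 4, 11, 5, 7, 10, 9, 6, 8]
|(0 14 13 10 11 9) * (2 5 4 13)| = |(0 14 2 5 4 13 10 11 9)| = 9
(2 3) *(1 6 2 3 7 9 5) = (1 6 2 7 9 5) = [0, 6, 7, 3, 4, 1, 2, 9, 8, 5]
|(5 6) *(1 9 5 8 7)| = 6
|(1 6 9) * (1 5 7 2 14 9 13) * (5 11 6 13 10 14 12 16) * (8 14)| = 30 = |(1 13)(2 12 16 5 7)(6 10 8 14 9 11)|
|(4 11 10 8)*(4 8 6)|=|(4 11 10 6)|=4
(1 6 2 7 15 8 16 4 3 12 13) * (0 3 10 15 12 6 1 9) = (0 3 6 2 7 12 13 9)(4 10 15 8 16) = [3, 1, 7, 6, 10, 5, 2, 12, 16, 0, 15, 11, 13, 9, 14, 8, 4]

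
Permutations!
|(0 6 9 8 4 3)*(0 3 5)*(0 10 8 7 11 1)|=12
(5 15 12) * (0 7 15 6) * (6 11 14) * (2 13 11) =(0 7 15 12 5 2 13 11 14 6) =[7, 1, 13, 3, 4, 2, 0, 15, 8, 9, 10, 14, 5, 11, 6, 12]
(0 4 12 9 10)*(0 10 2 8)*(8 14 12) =[4, 1, 14, 3, 8, 5, 6, 7, 0, 2, 10, 11, 9, 13, 12] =(0 4 8)(2 14 12 9)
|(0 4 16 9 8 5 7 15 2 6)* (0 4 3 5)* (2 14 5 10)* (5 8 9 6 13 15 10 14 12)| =|(0 3 14 8)(2 13 15 12 5 7 10)(4 16 6)| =84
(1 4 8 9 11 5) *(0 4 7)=(0 4 8 9 11 5 1 7)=[4, 7, 2, 3, 8, 1, 6, 0, 9, 11, 10, 5]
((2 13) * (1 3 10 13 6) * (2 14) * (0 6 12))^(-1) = (0 12 2 14 13 10 3 1 6)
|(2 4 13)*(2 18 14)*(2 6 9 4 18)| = 7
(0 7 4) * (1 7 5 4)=(0 5 4)(1 7)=[5, 7, 2, 3, 0, 4, 6, 1]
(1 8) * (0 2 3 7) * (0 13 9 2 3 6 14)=[3, 8, 6, 7, 4, 5, 14, 13, 1, 2, 10, 11, 12, 9, 0]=(0 3 7 13 9 2 6 14)(1 8)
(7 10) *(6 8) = (6 8)(7 10) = [0, 1, 2, 3, 4, 5, 8, 10, 6, 9, 7]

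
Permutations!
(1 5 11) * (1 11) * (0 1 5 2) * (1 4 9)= [4, 2, 0, 3, 9, 5, 6, 7, 8, 1, 10, 11]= (11)(0 4 9 1 2)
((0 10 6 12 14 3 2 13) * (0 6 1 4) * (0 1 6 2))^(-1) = (0 3 14 12 6 10)(1 4)(2 13)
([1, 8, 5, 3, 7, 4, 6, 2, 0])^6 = (8)(2 4)(5 7)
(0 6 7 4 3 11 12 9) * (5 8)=[6, 1, 2, 11, 3, 8, 7, 4, 5, 0, 10, 12, 9]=(0 6 7 4 3 11 12 9)(5 8)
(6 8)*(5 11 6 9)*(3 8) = (3 8 9 5 11 6) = [0, 1, 2, 8, 4, 11, 3, 7, 9, 5, 10, 6]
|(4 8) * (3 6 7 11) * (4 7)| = 6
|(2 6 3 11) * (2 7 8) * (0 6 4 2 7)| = |(0 6 3 11)(2 4)(7 8)| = 4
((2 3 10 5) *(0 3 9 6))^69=((0 3 10 5 2 9 6))^69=(0 6 9 2 5 10 3)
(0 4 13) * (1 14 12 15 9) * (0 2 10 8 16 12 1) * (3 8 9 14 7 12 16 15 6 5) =(16)(0 4 13 2 10 9)(1 7 12 6 5 3 8 15 14) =[4, 7, 10, 8, 13, 3, 5, 12, 15, 0, 9, 11, 6, 2, 1, 14, 16]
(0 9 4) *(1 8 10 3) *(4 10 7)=(0 9 10 3 1 8 7 4)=[9, 8, 2, 1, 0, 5, 6, 4, 7, 10, 3]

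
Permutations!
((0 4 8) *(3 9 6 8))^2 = ((0 4 3 9 6 8))^2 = (0 3 6)(4 9 8)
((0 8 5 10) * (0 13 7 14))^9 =((0 8 5 10 13 7 14))^9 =(0 5 13 14 8 10 7)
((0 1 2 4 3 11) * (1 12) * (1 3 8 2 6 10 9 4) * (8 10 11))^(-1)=((0 12 3 8 2 1 6 11)(4 10 9))^(-1)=(0 11 6 1 2 8 3 12)(4 9 10)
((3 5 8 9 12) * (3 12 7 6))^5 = ((12)(3 5 8 9 7 6))^5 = (12)(3 6 7 9 8 5)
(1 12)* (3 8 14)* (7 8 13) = (1 12)(3 13 7 8 14) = [0, 12, 2, 13, 4, 5, 6, 8, 14, 9, 10, 11, 1, 7, 3]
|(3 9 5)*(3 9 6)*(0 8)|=|(0 8)(3 6)(5 9)|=2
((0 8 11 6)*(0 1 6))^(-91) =(0 11 8)(1 6)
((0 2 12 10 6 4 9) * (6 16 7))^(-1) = (0 9 4 6 7 16 10 12 2)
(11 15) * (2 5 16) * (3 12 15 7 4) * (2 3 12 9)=(2 5 16 3 9)(4 12 15 11 7)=[0, 1, 5, 9, 12, 16, 6, 4, 8, 2, 10, 7, 15, 13, 14, 11, 3]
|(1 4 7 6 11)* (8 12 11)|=7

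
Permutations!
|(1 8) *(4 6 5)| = 6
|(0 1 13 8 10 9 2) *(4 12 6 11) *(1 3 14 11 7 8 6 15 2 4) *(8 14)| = 18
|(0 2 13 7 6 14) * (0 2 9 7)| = |(0 9 7 6 14 2 13)| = 7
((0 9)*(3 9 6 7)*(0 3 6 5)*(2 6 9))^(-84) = (2 6 7 9 3)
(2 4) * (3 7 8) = (2 4)(3 7 8) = [0, 1, 4, 7, 2, 5, 6, 8, 3]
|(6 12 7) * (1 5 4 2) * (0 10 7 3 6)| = |(0 10 7)(1 5 4 2)(3 6 12)| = 12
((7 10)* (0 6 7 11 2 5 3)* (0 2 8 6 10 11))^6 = (6 11)(7 8) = ((0 10)(2 5 3)(6 7 11 8))^6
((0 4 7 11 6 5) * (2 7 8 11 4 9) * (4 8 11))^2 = (0 2 8 11 5 9 7 4 6)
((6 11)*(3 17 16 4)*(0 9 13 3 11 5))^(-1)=(0 5 6 11 4 16 17 3 13 9)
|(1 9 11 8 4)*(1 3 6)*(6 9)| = |(1 6)(3 9 11 8 4)| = 10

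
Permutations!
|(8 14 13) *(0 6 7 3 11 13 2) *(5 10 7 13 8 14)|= |(0 6 13 14 2)(3 11 8 5 10 7)|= 30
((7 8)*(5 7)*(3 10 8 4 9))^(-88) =((3 10 8 5 7 4 9))^(-88) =(3 5 9 8 4 10 7)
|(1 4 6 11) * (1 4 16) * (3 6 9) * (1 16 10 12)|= |(16)(1 10 12)(3 6 11 4 9)|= 15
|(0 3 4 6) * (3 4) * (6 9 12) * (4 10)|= |(0 10 4 9 12 6)|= 6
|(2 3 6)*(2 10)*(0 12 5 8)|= 4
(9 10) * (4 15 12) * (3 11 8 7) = (3 11 8 7)(4 15 12)(9 10) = [0, 1, 2, 11, 15, 5, 6, 3, 7, 10, 9, 8, 4, 13, 14, 12]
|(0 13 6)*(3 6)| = |(0 13 3 6)| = 4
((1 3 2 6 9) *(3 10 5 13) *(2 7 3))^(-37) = ((1 10 5 13 2 6 9)(3 7))^(-37) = (1 6 13 10 9 2 5)(3 7)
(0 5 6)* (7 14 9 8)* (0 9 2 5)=(2 5 6 9 8 7 14)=[0, 1, 5, 3, 4, 6, 9, 14, 7, 8, 10, 11, 12, 13, 2]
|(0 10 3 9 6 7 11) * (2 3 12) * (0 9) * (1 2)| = 12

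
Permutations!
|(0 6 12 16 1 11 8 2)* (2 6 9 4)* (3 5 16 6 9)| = |(0 3 5 16 1 11 8 9 4 2)(6 12)| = 10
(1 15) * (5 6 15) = (1 5 6 15) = [0, 5, 2, 3, 4, 6, 15, 7, 8, 9, 10, 11, 12, 13, 14, 1]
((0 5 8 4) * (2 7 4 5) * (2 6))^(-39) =(0 6 2 7 4)(5 8)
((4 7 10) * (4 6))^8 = (10)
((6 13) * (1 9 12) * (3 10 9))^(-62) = (13)(1 9 3 12 10) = ((1 3 10 9 12)(6 13))^(-62)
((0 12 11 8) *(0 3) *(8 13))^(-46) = (0 11 8)(3 12 13)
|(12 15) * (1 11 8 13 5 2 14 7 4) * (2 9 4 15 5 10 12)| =36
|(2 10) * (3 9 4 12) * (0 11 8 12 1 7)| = |(0 11 8 12 3 9 4 1 7)(2 10)| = 18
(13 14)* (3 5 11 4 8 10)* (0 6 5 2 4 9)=(0 6 5 11 9)(2 4 8 10 3)(13 14)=[6, 1, 4, 2, 8, 11, 5, 7, 10, 0, 3, 9, 12, 14, 13]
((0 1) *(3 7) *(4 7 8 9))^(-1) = (0 1)(3 7 4 9 8) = ((0 1)(3 8 9 4 7))^(-1)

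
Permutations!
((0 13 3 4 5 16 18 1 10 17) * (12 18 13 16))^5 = (0 5 17 4 10 3 1 13 18 16 12)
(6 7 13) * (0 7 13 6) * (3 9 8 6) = [7, 1, 2, 9, 4, 5, 13, 3, 6, 8, 10, 11, 12, 0] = (0 7 3 9 8 6 13)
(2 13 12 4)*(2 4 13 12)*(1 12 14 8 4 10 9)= (1 12 13 2 14 8 4 10 9)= [0, 12, 14, 3, 10, 5, 6, 7, 4, 1, 9, 11, 13, 2, 8]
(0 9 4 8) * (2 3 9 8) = (0 8)(2 3 9 4) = [8, 1, 3, 9, 2, 5, 6, 7, 0, 4]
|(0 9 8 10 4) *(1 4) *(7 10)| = 7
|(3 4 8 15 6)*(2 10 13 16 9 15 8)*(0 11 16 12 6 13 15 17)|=40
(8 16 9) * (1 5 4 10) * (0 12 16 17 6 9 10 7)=(0 12 16 10 1 5 4 7)(6 9 8 17)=[12, 5, 2, 3, 7, 4, 9, 0, 17, 8, 1, 11, 16, 13, 14, 15, 10, 6]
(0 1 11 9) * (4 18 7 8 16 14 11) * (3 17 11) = [1, 4, 2, 17, 18, 5, 6, 8, 16, 0, 10, 9, 12, 13, 3, 15, 14, 11, 7] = (0 1 4 18 7 8 16 14 3 17 11 9)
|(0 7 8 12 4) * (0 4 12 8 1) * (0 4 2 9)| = 6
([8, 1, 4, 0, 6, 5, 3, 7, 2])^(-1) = (0 3 6 4 2 8)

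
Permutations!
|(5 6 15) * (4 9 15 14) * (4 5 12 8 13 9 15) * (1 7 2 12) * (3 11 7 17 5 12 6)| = 15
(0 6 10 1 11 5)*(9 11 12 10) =(0 6 9 11 5)(1 12 10) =[6, 12, 2, 3, 4, 0, 9, 7, 8, 11, 1, 5, 10]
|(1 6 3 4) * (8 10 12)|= 12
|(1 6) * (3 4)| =2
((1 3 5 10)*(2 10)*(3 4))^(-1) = ((1 4 3 5 2 10))^(-1) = (1 10 2 5 3 4)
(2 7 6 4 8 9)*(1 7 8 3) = (1 7 6 4 3)(2 8 9) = [0, 7, 8, 1, 3, 5, 4, 6, 9, 2]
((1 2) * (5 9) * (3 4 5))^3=((1 2)(3 4 5 9))^3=(1 2)(3 9 5 4)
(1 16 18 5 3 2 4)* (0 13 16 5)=(0 13 16 18)(1 5 3 2 4)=[13, 5, 4, 2, 1, 3, 6, 7, 8, 9, 10, 11, 12, 16, 14, 15, 18, 17, 0]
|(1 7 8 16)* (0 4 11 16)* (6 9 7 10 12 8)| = 24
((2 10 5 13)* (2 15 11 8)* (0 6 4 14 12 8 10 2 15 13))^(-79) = (0 6 4 14 12 8 15 11 10 5)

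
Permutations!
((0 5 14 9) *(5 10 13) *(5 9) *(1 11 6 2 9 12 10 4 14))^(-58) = ((0 4 14 5 1 11 6 2 9)(10 13 12))^(-58) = (0 11 4 6 14 2 5 9 1)(10 12 13)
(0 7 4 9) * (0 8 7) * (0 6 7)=(0 6 7 4 9 8)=[6, 1, 2, 3, 9, 5, 7, 4, 0, 8]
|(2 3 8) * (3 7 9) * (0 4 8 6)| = 8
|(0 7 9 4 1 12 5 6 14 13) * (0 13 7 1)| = 9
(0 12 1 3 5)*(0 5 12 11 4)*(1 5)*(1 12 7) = (0 11 4)(1 3 7)(5 12) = [11, 3, 2, 7, 0, 12, 6, 1, 8, 9, 10, 4, 5]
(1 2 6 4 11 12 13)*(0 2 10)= (0 2 6 4 11 12 13 1 10)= [2, 10, 6, 3, 11, 5, 4, 7, 8, 9, 0, 12, 13, 1]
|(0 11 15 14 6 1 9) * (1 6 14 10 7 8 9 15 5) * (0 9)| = |(0 11 5 1 15 10 7 8)| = 8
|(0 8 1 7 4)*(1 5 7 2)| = |(0 8 5 7 4)(1 2)| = 10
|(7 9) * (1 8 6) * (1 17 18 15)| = 6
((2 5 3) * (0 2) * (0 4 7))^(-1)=(0 7 4 3 5 2)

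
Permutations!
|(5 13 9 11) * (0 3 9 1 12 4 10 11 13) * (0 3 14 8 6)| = 36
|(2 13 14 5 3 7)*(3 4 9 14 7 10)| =12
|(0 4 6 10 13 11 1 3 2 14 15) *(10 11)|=|(0 4 6 11 1 3 2 14 15)(10 13)|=18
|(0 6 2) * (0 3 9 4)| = 6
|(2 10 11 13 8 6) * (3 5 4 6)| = |(2 10 11 13 8 3 5 4 6)| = 9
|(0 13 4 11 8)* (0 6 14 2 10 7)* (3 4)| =|(0 13 3 4 11 8 6 14 2 10 7)| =11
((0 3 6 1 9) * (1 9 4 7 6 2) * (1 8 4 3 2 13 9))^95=(0 6)(1 2)(3 8)(4 13)(7 9)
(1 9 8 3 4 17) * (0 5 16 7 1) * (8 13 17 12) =(0 5 16 7 1 9 13 17)(3 4 12 8) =[5, 9, 2, 4, 12, 16, 6, 1, 3, 13, 10, 11, 8, 17, 14, 15, 7, 0]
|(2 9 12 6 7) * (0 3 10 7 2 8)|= |(0 3 10 7 8)(2 9 12 6)|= 20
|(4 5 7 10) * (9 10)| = |(4 5 7 9 10)| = 5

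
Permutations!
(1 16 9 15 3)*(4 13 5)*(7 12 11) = (1 16 9 15 3)(4 13 5)(7 12 11) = [0, 16, 2, 1, 13, 4, 6, 12, 8, 15, 10, 7, 11, 5, 14, 3, 9]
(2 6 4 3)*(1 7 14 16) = [0, 7, 6, 2, 3, 5, 4, 14, 8, 9, 10, 11, 12, 13, 16, 15, 1] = (1 7 14 16)(2 6 4 3)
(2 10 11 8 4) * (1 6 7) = (1 6 7)(2 10 11 8 4) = [0, 6, 10, 3, 2, 5, 7, 1, 4, 9, 11, 8]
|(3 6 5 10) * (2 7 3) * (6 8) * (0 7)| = 8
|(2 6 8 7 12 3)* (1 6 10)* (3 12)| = |(12)(1 6 8 7 3 2 10)| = 7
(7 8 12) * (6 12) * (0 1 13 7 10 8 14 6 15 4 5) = (0 1 13 7 14 6 12 10 8 15 4 5) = [1, 13, 2, 3, 5, 0, 12, 14, 15, 9, 8, 11, 10, 7, 6, 4]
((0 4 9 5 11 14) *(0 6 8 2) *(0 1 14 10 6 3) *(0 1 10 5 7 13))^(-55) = (1 3 14)(2 10 6 8)(5 11)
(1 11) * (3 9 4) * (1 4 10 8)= (1 11 4 3 9 10 8)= [0, 11, 2, 9, 3, 5, 6, 7, 1, 10, 8, 4]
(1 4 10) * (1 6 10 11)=[0, 4, 2, 3, 11, 5, 10, 7, 8, 9, 6, 1]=(1 4 11)(6 10)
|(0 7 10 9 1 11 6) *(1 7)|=12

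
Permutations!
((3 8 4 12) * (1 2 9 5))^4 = ((1 2 9 5)(3 8 4 12))^4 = (12)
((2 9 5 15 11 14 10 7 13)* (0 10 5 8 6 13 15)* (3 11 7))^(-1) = ((0 10 3 11 14 5)(2 9 8 6 13)(7 15))^(-1) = (0 5 14 11 3 10)(2 13 6 8 9)(7 15)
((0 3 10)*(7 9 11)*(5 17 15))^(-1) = ((0 3 10)(5 17 15)(7 9 11))^(-1) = (0 10 3)(5 15 17)(7 11 9)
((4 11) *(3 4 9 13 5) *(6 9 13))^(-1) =(3 5 13 11 4)(6 9)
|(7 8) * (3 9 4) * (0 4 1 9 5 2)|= 10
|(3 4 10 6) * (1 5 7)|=12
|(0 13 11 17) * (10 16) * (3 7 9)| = 12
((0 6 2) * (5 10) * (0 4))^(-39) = (0 6 2 4)(5 10)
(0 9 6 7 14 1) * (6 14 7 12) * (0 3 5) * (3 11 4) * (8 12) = (0 9 14 1 11 4 3 5)(6 8 12) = [9, 11, 2, 5, 3, 0, 8, 7, 12, 14, 10, 4, 6, 13, 1]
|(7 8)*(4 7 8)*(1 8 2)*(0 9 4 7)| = |(0 9 4)(1 8 2)| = 3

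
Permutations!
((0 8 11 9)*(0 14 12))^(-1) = ((0 8 11 9 14 12))^(-1) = (0 12 14 9 11 8)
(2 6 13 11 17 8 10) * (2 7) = (2 6 13 11 17 8 10 7) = [0, 1, 6, 3, 4, 5, 13, 2, 10, 9, 7, 17, 12, 11, 14, 15, 16, 8]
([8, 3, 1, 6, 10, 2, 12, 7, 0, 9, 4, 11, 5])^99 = [8, 12, 6, 5, 10, 3, 2, 7, 0, 9, 4, 11, 1]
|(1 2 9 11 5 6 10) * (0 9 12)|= |(0 9 11 5 6 10 1 2 12)|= 9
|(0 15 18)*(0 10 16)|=|(0 15 18 10 16)|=5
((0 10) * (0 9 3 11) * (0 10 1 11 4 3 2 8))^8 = (0 1 11 10 9 2 8)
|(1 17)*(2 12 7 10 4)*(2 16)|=6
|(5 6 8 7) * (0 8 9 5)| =|(0 8 7)(5 6 9)| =3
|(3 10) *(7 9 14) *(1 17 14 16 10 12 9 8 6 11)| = 35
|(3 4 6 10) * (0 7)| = 4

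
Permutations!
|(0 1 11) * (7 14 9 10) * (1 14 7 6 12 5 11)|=|(0 14 9 10 6 12 5 11)|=8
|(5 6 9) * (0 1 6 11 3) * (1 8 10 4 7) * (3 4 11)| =11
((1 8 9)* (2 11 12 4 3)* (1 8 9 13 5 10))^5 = ((1 9 8 13 5 10)(2 11 12 4 3))^5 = (1 10 5 13 8 9)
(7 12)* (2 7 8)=(2 7 12 8)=[0, 1, 7, 3, 4, 5, 6, 12, 2, 9, 10, 11, 8]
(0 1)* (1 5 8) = (0 5 8 1) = [5, 0, 2, 3, 4, 8, 6, 7, 1]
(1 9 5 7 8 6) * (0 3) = (0 3)(1 9 5 7 8 6) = [3, 9, 2, 0, 4, 7, 1, 8, 6, 5]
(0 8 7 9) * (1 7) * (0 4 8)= (1 7 9 4 8)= [0, 7, 2, 3, 8, 5, 6, 9, 1, 4]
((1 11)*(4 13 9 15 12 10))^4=(4 12 9)(10 15 13)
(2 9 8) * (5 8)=(2 9 5 8)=[0, 1, 9, 3, 4, 8, 6, 7, 2, 5]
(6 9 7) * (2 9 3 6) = [0, 1, 9, 6, 4, 5, 3, 2, 8, 7] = (2 9 7)(3 6)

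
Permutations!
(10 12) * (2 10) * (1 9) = [0, 9, 10, 3, 4, 5, 6, 7, 8, 1, 12, 11, 2] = (1 9)(2 10 12)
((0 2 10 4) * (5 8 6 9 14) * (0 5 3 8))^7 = (0 10 5 2 4)(3 6 14 8 9)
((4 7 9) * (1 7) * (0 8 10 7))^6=(0 1 4 9 7 10 8)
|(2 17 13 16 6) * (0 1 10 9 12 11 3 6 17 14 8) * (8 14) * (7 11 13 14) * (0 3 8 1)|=|(1 10 9 12 13 16 17 14 7 11 8 3 6 2)|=14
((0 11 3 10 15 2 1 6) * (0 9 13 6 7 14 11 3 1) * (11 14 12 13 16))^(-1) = ((0 3 10 15 2)(1 7 12 13 6 9 16 11))^(-1) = (0 2 15 10 3)(1 11 16 9 6 13 12 7)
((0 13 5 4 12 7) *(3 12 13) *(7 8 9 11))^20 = ((0 3 12 8 9 11 7)(4 13 5))^20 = (0 7 11 9 8 12 3)(4 5 13)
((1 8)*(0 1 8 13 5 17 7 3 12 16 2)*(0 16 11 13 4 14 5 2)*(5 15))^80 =((0 1 4 14 15 5 17 7 3 12 11 13 2 16))^80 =(0 11 17 4 2 3 15)(1 13 7 14 16 12 5)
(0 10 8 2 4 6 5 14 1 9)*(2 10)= (0 2 4 6 5 14 1 9)(8 10)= [2, 9, 4, 3, 6, 14, 5, 7, 10, 0, 8, 11, 12, 13, 1]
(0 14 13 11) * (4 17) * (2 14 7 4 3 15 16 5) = (0 7 4 17 3 15 16 5 2 14 13 11) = [7, 1, 14, 15, 17, 2, 6, 4, 8, 9, 10, 0, 12, 11, 13, 16, 5, 3]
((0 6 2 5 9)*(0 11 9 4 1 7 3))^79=(0 3 7 1 4 5 2 6)(9 11)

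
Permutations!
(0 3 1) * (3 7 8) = (0 7 8 3 1) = [7, 0, 2, 1, 4, 5, 6, 8, 3]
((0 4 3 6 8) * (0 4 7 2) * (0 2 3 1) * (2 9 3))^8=((0 7 2 9 3 6 8 4 1))^8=(0 1 4 8 6 3 9 2 7)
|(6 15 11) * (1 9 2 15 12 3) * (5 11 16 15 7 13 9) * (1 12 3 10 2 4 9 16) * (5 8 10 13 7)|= |(1 8 10 2 5 11 6 3 12 13 16 15)(4 9)|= 12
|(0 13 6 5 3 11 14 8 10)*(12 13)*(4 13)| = |(0 12 4 13 6 5 3 11 14 8 10)| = 11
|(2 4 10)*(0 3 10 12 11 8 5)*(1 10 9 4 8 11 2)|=|(0 3 9 4 12 2 8 5)(1 10)|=8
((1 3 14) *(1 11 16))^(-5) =((1 3 14 11 16))^(-5) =(16)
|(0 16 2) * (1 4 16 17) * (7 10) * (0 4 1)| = |(0 17)(2 4 16)(7 10)| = 6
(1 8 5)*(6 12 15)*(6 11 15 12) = (1 8 5)(11 15) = [0, 8, 2, 3, 4, 1, 6, 7, 5, 9, 10, 15, 12, 13, 14, 11]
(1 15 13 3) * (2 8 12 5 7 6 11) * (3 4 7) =[0, 15, 8, 1, 7, 3, 11, 6, 12, 9, 10, 2, 5, 4, 14, 13] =(1 15 13 4 7 6 11 2 8 12 5 3)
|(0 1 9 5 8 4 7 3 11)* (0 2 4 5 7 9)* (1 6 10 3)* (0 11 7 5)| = 12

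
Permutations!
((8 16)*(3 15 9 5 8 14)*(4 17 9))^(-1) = (3 14 16 8 5 9 17 4 15)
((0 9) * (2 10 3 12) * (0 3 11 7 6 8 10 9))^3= ((2 9 3 12)(6 8 10 11 7))^3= (2 12 3 9)(6 11 8 7 10)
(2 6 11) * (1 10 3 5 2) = (1 10 3 5 2 6 11) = [0, 10, 6, 5, 4, 2, 11, 7, 8, 9, 3, 1]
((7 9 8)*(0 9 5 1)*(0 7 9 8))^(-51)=((0 8 9)(1 7 5))^(-51)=(9)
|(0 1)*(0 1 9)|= 2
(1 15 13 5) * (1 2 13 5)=(1 15 5 2 13)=[0, 15, 13, 3, 4, 2, 6, 7, 8, 9, 10, 11, 12, 1, 14, 5]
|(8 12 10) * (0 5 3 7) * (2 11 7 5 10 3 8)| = 20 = |(0 10 2 11 7)(3 5 8 12)|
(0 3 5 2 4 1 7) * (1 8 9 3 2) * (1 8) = (0 2 4 1 7)(3 5 8 9) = [2, 7, 4, 5, 1, 8, 6, 0, 9, 3]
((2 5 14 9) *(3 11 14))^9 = (2 11)(3 9)(5 14)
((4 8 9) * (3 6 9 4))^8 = (3 9 6)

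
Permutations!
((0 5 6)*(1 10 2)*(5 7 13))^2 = (0 13 6 7 5)(1 2 10)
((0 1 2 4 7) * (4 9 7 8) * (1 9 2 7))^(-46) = ((0 9 1 7)(4 8))^(-46) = (0 1)(7 9)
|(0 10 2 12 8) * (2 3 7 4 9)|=|(0 10 3 7 4 9 2 12 8)|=9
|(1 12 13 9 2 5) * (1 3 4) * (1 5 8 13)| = |(1 12)(2 8 13 9)(3 4 5)| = 12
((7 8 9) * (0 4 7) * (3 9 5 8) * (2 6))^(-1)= (0 9 3 7 4)(2 6)(5 8)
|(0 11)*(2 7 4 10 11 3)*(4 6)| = 8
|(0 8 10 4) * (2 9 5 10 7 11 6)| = 10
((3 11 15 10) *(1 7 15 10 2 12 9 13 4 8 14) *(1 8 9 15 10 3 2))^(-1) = (1 15 12 2 10 7)(3 11)(4 13 9)(8 14)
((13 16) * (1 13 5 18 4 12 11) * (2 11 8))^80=(18)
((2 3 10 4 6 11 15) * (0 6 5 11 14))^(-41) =((0 6 14)(2 3 10 4 5 11 15))^(-41) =(0 6 14)(2 3 10 4 5 11 15)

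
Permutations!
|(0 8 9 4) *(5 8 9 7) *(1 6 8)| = |(0 9 4)(1 6 8 7 5)| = 15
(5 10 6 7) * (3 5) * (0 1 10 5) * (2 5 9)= (0 1 10 6 7 3)(2 5 9)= [1, 10, 5, 0, 4, 9, 7, 3, 8, 2, 6]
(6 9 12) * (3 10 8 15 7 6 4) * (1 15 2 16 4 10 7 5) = (1 15 5)(2 16 4 3 7 6 9 12 10 8) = [0, 15, 16, 7, 3, 1, 9, 6, 2, 12, 8, 11, 10, 13, 14, 5, 4]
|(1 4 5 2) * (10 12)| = |(1 4 5 2)(10 12)| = 4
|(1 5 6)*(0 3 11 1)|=6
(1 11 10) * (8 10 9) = (1 11 9 8 10) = [0, 11, 2, 3, 4, 5, 6, 7, 10, 8, 1, 9]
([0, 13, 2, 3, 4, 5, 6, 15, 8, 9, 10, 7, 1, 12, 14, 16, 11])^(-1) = [0, 12, 2, 3, 4, 5, 6, 11, 8, 9, 10, 16, 13, 1, 14, 7, 15]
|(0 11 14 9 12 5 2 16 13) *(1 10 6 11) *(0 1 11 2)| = 6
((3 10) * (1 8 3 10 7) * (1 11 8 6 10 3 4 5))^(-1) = ((1 6 10 3 7 11 8 4 5))^(-1) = (1 5 4 8 11 7 3 10 6)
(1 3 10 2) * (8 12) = (1 3 10 2)(8 12) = [0, 3, 1, 10, 4, 5, 6, 7, 12, 9, 2, 11, 8]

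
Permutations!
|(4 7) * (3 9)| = |(3 9)(4 7)| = 2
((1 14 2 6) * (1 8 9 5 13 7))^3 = (1 6 5)(2 9 7)(8 13 14)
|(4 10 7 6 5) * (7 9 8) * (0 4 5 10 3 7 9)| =|(0 4 3 7 6 10)(8 9)| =6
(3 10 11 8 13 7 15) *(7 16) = (3 10 11 8 13 16 7 15) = [0, 1, 2, 10, 4, 5, 6, 15, 13, 9, 11, 8, 12, 16, 14, 3, 7]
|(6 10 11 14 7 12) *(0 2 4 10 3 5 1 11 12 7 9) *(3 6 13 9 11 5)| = 14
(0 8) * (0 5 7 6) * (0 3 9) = (0 8 5 7 6 3 9) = [8, 1, 2, 9, 4, 7, 3, 6, 5, 0]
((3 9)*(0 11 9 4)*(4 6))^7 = (0 11 9 3 6 4)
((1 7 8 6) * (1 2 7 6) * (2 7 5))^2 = (1 7)(6 8)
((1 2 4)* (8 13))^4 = ((1 2 4)(8 13))^4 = (13)(1 2 4)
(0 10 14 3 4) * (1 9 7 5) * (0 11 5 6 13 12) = [10, 9, 2, 4, 11, 1, 13, 6, 8, 7, 14, 5, 0, 12, 3] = (0 10 14 3 4 11 5 1 9 7 6 13 12)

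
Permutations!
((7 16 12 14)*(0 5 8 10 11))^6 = ((0 5 8 10 11)(7 16 12 14))^6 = (0 5 8 10 11)(7 12)(14 16)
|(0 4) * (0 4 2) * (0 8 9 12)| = 5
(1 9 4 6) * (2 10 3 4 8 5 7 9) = (1 2 10 3 4 6)(5 7 9 8) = [0, 2, 10, 4, 6, 7, 1, 9, 5, 8, 3]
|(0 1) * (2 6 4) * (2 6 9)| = 2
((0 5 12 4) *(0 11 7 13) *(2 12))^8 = ((0 5 2 12 4 11 7 13))^8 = (13)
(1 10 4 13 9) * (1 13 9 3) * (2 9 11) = (1 10 4 11 2 9 13 3) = [0, 10, 9, 1, 11, 5, 6, 7, 8, 13, 4, 2, 12, 3]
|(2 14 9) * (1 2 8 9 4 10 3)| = 6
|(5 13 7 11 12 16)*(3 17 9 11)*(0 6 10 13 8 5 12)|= |(0 6 10 13 7 3 17 9 11)(5 8)(12 16)|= 18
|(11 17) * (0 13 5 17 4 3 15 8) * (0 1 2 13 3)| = |(0 3 15 8 1 2 13 5 17 11 4)| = 11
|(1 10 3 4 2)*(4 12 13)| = 7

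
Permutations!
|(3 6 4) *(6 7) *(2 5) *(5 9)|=12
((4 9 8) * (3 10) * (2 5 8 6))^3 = (2 4)(3 10)(5 9)(6 8)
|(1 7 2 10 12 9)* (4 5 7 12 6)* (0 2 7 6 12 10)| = |(0 2)(1 10 12 9)(4 5 6)| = 12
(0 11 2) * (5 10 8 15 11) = (0 5 10 8 15 11 2) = [5, 1, 0, 3, 4, 10, 6, 7, 15, 9, 8, 2, 12, 13, 14, 11]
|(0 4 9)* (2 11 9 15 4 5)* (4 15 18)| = 10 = |(0 5 2 11 9)(4 18)|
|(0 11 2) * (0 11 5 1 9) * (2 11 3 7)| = 12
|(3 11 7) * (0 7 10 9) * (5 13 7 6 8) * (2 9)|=|(0 6 8 5 13 7 3 11 10 2 9)|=11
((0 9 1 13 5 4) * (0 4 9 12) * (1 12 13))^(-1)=(0 12 9 5 13)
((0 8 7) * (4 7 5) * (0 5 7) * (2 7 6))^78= (0 8 6 2 7 5 4)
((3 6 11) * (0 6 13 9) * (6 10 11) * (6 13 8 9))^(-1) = ((0 10 11 3 8 9)(6 13))^(-1) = (0 9 8 3 11 10)(6 13)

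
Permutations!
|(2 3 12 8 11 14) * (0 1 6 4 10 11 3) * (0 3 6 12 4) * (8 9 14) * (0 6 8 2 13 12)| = |(0 1)(2 3 4 10 11)(9 14 13 12)| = 20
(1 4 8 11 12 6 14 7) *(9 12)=(1 4 8 11 9 12 6 14 7)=[0, 4, 2, 3, 8, 5, 14, 1, 11, 12, 10, 9, 6, 13, 7]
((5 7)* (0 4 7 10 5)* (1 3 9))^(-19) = ((0 4 7)(1 3 9)(5 10))^(-19) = (0 7 4)(1 9 3)(5 10)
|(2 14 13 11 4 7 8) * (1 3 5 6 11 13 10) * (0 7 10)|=35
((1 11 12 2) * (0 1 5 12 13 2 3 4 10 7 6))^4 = (0 2 4)(1 5 10)(3 6 13)(7 11 12)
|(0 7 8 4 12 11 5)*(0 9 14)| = |(0 7 8 4 12 11 5 9 14)| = 9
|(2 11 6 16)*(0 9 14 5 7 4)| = |(0 9 14 5 7 4)(2 11 6 16)| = 12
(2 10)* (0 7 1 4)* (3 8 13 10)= (0 7 1 4)(2 3 8 13 10)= [7, 4, 3, 8, 0, 5, 6, 1, 13, 9, 2, 11, 12, 10]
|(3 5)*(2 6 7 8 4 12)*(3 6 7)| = |(2 7 8 4 12)(3 5 6)| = 15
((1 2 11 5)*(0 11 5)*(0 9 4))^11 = ((0 11 9 4)(1 2 5))^11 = (0 4 9 11)(1 5 2)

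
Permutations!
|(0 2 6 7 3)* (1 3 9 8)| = 8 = |(0 2 6 7 9 8 1 3)|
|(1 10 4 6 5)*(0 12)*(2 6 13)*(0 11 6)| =10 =|(0 12 11 6 5 1 10 4 13 2)|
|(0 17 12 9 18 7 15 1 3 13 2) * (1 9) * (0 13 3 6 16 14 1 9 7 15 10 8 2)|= |(0 17 12 9 18 15 7 10 8 2 13)(1 6 16 14)|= 44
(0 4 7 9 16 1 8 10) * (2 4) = [2, 8, 4, 3, 7, 5, 6, 9, 10, 16, 0, 11, 12, 13, 14, 15, 1] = (0 2 4 7 9 16 1 8 10)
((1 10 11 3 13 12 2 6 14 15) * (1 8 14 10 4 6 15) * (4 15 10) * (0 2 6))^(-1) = (0 4 6 12 13 3 11 10 2)(1 14 8 15)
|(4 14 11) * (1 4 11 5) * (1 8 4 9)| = 4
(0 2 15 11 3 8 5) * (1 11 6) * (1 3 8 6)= (0 2 15 1 11 8 5)(3 6)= [2, 11, 15, 6, 4, 0, 3, 7, 5, 9, 10, 8, 12, 13, 14, 1]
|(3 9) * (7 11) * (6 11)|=6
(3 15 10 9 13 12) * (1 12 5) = [0, 12, 2, 15, 4, 1, 6, 7, 8, 13, 9, 11, 3, 5, 14, 10] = (1 12 3 15 10 9 13 5)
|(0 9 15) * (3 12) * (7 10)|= 6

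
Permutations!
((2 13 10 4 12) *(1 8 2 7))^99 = ((1 8 2 13 10 4 12 7))^99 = (1 13 12 8 10 7 2 4)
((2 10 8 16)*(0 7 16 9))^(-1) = (0 9 8 10 2 16 7) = ((0 7 16 2 10 8 9))^(-1)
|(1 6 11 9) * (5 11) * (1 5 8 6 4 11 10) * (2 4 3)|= 8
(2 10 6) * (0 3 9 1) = [3, 0, 10, 9, 4, 5, 2, 7, 8, 1, 6] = (0 3 9 1)(2 10 6)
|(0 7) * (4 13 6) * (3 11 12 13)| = |(0 7)(3 11 12 13 6 4)| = 6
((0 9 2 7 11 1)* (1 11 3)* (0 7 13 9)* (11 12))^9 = ((1 7 3)(2 13 9)(11 12))^9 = (13)(11 12)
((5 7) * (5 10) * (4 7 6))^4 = (4 6 5 10 7)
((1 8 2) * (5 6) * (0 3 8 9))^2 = ((0 3 8 2 1 9)(5 6))^2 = (0 8 1)(2 9 3)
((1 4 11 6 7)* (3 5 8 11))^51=((1 4 3 5 8 11 6 7))^51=(1 5 6 4 8 7 3 11)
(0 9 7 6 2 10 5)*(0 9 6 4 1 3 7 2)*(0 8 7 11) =(0 6 8 7 4 1 3 11)(2 10 5 9) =[6, 3, 10, 11, 1, 9, 8, 4, 7, 2, 5, 0]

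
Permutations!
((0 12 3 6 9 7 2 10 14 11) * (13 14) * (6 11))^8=(2 10 13 14 6 9 7)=((0 12 3 11)(2 10 13 14 6 9 7))^8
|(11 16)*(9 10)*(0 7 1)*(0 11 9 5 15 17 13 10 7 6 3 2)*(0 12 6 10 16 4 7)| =8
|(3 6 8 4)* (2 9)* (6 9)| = |(2 6 8 4 3 9)| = 6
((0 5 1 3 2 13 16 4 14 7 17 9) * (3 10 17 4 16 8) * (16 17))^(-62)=(0 5 1 10 16 17 9)(2 8)(3 13)(4 14 7)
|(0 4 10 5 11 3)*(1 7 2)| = |(0 4 10 5 11 3)(1 7 2)| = 6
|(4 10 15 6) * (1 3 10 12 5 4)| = 15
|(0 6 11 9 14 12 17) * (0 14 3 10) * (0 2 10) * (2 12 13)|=|(0 6 11 9 3)(2 10 12 17 14 13)|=30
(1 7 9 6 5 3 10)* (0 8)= (0 8)(1 7 9 6 5 3 10)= [8, 7, 2, 10, 4, 3, 5, 9, 0, 6, 1]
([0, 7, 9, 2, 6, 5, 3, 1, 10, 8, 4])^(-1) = (1 7)(2 3 6 4 10 8 9)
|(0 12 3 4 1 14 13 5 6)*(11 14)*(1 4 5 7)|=5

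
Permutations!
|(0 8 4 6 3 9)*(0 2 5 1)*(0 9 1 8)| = |(1 9 2 5 8 4 6 3)| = 8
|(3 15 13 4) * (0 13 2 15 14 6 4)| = |(0 13)(2 15)(3 14 6 4)| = 4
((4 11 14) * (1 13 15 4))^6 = ((1 13 15 4 11 14))^6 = (15)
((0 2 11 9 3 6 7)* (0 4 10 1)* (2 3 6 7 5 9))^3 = (0 4)(1 7)(2 11)(3 10)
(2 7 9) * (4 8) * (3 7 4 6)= (2 4 8 6 3 7 9)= [0, 1, 4, 7, 8, 5, 3, 9, 6, 2]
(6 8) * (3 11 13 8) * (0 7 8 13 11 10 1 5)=[7, 5, 2, 10, 4, 0, 3, 8, 6, 9, 1, 11, 12, 13]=(13)(0 7 8 6 3 10 1 5)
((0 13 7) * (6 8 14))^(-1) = (0 7 13)(6 14 8)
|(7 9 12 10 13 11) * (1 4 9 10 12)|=|(1 4 9)(7 10 13 11)|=12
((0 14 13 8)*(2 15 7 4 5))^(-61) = ((0 14 13 8)(2 15 7 4 5))^(-61) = (0 8 13 14)(2 5 4 7 15)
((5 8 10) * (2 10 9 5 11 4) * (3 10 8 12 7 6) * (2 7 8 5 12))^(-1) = (2 5)(3 6 7 4 11 10)(8 12 9)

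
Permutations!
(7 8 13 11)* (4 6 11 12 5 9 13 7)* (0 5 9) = (0 5)(4 6 11)(7 8)(9 13 12) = [5, 1, 2, 3, 6, 0, 11, 8, 7, 13, 10, 4, 9, 12]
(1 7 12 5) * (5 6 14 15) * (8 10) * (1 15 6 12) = (1 7)(5 15)(6 14)(8 10) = [0, 7, 2, 3, 4, 15, 14, 1, 10, 9, 8, 11, 12, 13, 6, 5]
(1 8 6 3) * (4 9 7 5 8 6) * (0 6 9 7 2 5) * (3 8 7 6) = (0 3 1 9 2 5 7)(4 6 8) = [3, 9, 5, 1, 6, 7, 8, 0, 4, 2]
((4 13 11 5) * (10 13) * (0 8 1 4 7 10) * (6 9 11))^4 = (5 6 7 9 10 11 13)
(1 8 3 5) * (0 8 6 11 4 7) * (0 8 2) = (0 2)(1 6 11 4 7 8 3 5) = [2, 6, 0, 5, 7, 1, 11, 8, 3, 9, 10, 4]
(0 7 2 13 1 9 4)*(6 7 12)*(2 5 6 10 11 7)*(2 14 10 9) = (0 12 9 4)(1 2 13)(5 6 14 10 11 7) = [12, 2, 13, 3, 0, 6, 14, 5, 8, 4, 11, 7, 9, 1, 10]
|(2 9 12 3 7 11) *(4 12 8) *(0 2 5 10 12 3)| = 11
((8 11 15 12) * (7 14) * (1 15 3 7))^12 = (1 11)(3 15)(7 12)(8 14)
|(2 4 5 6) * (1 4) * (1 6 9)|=4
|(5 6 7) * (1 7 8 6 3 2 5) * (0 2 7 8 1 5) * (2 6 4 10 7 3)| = 9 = |(0 6 1 8 4 10 7 5 2)|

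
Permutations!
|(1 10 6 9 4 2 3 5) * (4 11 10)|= 20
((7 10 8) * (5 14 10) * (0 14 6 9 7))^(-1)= (0 8 10 14)(5 7 9 6)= ((0 14 10 8)(5 6 9 7))^(-1)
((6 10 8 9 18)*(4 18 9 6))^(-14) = ((4 18)(6 10 8))^(-14) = (18)(6 10 8)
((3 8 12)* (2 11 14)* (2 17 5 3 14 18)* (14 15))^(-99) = ((2 11 18)(3 8 12 15 14 17 5))^(-99) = (18)(3 5 17 14 15 12 8)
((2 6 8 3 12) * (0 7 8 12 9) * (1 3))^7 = ((0 7 8 1 3 9)(2 6 12))^7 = (0 7 8 1 3 9)(2 6 12)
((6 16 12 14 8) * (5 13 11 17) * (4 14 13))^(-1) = ((4 14 8 6 16 12 13 11 17 5))^(-1) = (4 5 17 11 13 12 16 6 8 14)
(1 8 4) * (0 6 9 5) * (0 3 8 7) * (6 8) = (0 8 4 1 7)(3 6 9 5) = [8, 7, 2, 6, 1, 3, 9, 0, 4, 5]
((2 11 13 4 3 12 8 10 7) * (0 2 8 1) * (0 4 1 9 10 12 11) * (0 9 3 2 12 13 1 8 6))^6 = ((0 12 3 11 1 4 2 9 10 7 6)(8 13))^6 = (13)(0 2 12 9 3 10 11 7 1 6 4)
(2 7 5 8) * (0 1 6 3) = (0 1 6 3)(2 7 5 8) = [1, 6, 7, 0, 4, 8, 3, 5, 2]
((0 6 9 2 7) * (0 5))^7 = (0 6 9 2 7 5)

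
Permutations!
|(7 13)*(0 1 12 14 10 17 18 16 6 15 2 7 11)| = 14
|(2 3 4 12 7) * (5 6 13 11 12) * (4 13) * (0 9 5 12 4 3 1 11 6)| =6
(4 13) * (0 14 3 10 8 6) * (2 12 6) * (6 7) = [14, 1, 12, 10, 13, 5, 0, 6, 2, 9, 8, 11, 7, 4, 3] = (0 14 3 10 8 2 12 7 6)(4 13)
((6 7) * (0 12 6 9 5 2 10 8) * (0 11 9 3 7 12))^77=(2 5 9 11 8 10)(3 7)(6 12)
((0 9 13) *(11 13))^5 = (0 9 11 13)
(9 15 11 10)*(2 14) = (2 14)(9 15 11 10) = [0, 1, 14, 3, 4, 5, 6, 7, 8, 15, 9, 10, 12, 13, 2, 11]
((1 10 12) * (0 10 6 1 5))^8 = (12)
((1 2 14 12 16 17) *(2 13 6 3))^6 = ((1 13 6 3 2 14 12 16 17))^6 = (1 12 3)(2 13 16)(6 17 14)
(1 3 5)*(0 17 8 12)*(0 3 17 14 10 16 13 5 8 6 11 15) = (0 14 10 16 13 5 1 17 6 11 15)(3 8 12) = [14, 17, 2, 8, 4, 1, 11, 7, 12, 9, 16, 15, 3, 5, 10, 0, 13, 6]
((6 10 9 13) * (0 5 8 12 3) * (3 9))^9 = (13)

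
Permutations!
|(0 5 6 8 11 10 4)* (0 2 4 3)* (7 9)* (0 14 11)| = |(0 5 6 8)(2 4)(3 14 11 10)(7 9)| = 4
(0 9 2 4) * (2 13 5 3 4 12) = [9, 1, 12, 4, 0, 3, 6, 7, 8, 13, 10, 11, 2, 5] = (0 9 13 5 3 4)(2 12)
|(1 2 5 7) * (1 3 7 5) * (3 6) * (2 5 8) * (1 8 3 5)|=|(2 8)(3 7 6 5)|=4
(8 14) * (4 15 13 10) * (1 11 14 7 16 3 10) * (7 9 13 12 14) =[0, 11, 2, 10, 15, 5, 6, 16, 9, 13, 4, 7, 14, 1, 8, 12, 3] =(1 11 7 16 3 10 4 15 12 14 8 9 13)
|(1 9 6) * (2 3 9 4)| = 6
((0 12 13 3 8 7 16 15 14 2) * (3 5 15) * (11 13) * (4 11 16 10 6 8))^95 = ((0 12 16 3 4 11 13 5 15 14 2)(6 8 7 10))^95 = (0 5 3 2 13 16 14 11 12 15 4)(6 10 7 8)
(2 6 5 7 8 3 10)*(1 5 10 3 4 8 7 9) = (1 5 9)(2 6 10)(4 8) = [0, 5, 6, 3, 8, 9, 10, 7, 4, 1, 2]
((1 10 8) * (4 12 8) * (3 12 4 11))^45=(1 3)(8 11)(10 12)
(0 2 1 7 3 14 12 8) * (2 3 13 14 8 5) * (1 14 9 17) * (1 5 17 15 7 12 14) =[3, 12, 1, 8, 4, 2, 6, 13, 0, 15, 10, 11, 17, 9, 14, 7, 16, 5] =(0 3 8)(1 12 17 5 2)(7 13 9 15)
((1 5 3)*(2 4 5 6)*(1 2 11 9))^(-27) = ((1 6 11 9)(2 4 5 3))^(-27) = (1 6 11 9)(2 4 5 3)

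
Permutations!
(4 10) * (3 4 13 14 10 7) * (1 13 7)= (1 13 14 10 7 3 4)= [0, 13, 2, 4, 1, 5, 6, 3, 8, 9, 7, 11, 12, 14, 10]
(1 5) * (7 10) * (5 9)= (1 9 5)(7 10)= [0, 9, 2, 3, 4, 1, 6, 10, 8, 5, 7]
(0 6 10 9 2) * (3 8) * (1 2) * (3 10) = (0 6 3 8 10 9 1 2) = [6, 2, 0, 8, 4, 5, 3, 7, 10, 1, 9]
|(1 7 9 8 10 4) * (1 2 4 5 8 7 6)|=6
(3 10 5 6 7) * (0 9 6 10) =[9, 1, 2, 0, 4, 10, 7, 3, 8, 6, 5] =(0 9 6 7 3)(5 10)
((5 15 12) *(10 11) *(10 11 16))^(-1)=((5 15 12)(10 16))^(-1)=(5 12 15)(10 16)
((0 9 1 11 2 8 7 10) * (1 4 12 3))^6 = ((0 9 4 12 3 1 11 2 8 7 10))^6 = (0 11 9 2 4 8 12 7 3 10 1)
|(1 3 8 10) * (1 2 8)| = |(1 3)(2 8 10)| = 6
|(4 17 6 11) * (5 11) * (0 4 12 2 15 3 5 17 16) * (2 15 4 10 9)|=|(0 10 9 2 4 16)(3 5 11 12 15)(6 17)|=30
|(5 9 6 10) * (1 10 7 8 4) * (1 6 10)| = 12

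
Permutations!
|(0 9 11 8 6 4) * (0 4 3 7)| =|(0 9 11 8 6 3 7)| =7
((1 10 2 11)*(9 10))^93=((1 9 10 2 11))^93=(1 2 9 11 10)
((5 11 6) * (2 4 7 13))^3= ((2 4 7 13)(5 11 6))^3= (2 13 7 4)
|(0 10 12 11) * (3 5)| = |(0 10 12 11)(3 5)| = 4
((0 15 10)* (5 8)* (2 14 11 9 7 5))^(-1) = (0 10 15)(2 8 5 7 9 11 14)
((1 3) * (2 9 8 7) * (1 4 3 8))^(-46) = ((1 8 7 2 9)(3 4))^(-46) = (1 9 2 7 8)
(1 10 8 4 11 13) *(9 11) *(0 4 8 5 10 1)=(0 4 9 11 13)(5 10)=[4, 1, 2, 3, 9, 10, 6, 7, 8, 11, 5, 13, 12, 0]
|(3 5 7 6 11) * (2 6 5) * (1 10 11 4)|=|(1 10 11 3 2 6 4)(5 7)|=14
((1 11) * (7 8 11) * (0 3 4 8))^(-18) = (0 8 7 4 1 3 11)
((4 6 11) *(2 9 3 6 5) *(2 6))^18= (4 6)(5 11)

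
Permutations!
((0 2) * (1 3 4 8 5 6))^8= (1 4 5)(3 8 6)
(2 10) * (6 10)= (2 6 10)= [0, 1, 6, 3, 4, 5, 10, 7, 8, 9, 2]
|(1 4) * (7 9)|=|(1 4)(7 9)|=2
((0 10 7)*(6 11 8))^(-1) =(0 7 10)(6 8 11)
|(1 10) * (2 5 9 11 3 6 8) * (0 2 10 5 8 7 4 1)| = 8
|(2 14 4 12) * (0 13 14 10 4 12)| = 7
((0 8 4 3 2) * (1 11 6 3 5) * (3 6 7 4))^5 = (11)(0 8 3 2)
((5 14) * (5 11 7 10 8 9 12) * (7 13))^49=((5 14 11 13 7 10 8 9 12))^49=(5 7 12 13 9 11 8 14 10)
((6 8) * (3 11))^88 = (11)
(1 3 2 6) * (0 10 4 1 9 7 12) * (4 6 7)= (0 10 6 9 4 1 3 2 7 12)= [10, 3, 7, 2, 1, 5, 9, 12, 8, 4, 6, 11, 0]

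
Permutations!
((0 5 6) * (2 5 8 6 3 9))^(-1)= (0 6 8)(2 9 3 5)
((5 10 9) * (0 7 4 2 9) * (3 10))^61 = (0 5 4 10 9 7 3 2)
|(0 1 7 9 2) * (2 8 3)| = |(0 1 7 9 8 3 2)| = 7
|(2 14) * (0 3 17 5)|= 4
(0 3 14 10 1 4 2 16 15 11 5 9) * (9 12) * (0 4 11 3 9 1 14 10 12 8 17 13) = (0 9 4 2 16 15 3 10 14 12 1 11 5 8 17 13) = [9, 11, 16, 10, 2, 8, 6, 7, 17, 4, 14, 5, 1, 0, 12, 3, 15, 13]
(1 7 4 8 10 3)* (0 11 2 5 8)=(0 11 2 5 8 10 3 1 7 4)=[11, 7, 5, 1, 0, 8, 6, 4, 10, 9, 3, 2]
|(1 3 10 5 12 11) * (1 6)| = |(1 3 10 5 12 11 6)| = 7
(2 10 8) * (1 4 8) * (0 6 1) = [6, 4, 10, 3, 8, 5, 1, 7, 2, 9, 0] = (0 6 1 4 8 2 10)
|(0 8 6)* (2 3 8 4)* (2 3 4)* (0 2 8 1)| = 7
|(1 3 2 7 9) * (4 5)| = |(1 3 2 7 9)(4 5)| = 10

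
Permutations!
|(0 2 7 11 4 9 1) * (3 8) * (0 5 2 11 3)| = |(0 11 4 9 1 5 2 7 3 8)| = 10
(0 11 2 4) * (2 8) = [11, 1, 4, 3, 0, 5, 6, 7, 2, 9, 10, 8] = (0 11 8 2 4)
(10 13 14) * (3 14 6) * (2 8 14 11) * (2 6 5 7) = (2 8 14 10 13 5 7)(3 11 6) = [0, 1, 8, 11, 4, 7, 3, 2, 14, 9, 13, 6, 12, 5, 10]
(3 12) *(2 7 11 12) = (2 7 11 12 3) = [0, 1, 7, 2, 4, 5, 6, 11, 8, 9, 10, 12, 3]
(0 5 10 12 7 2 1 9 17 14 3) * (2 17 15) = (0 5 10 12 7 17 14 3)(1 9 15 2) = [5, 9, 1, 0, 4, 10, 6, 17, 8, 15, 12, 11, 7, 13, 3, 2, 16, 14]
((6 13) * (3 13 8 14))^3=((3 13 6 8 14))^3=(3 8 13 14 6)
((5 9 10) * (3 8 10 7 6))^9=(3 10 9 6 8 5 7)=((3 8 10 5 9 7 6))^9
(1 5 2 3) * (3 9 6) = (1 5 2 9 6 3) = [0, 5, 9, 1, 4, 2, 3, 7, 8, 6]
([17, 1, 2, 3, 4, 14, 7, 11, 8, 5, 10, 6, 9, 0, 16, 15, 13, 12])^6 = [16, 1, 2, 3, 4, 12, 6, 7, 8, 17, 10, 11, 0, 14, 9, 15, 5, 13]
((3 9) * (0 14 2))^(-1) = ((0 14 2)(3 9))^(-1) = (0 2 14)(3 9)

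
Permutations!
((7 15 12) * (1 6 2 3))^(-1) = ((1 6 2 3)(7 15 12))^(-1) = (1 3 2 6)(7 12 15)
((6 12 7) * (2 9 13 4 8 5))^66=((2 9 13 4 8 5)(6 12 7))^66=(13)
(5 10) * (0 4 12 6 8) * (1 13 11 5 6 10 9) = [4, 13, 2, 3, 12, 9, 8, 7, 0, 1, 6, 5, 10, 11] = (0 4 12 10 6 8)(1 13 11 5 9)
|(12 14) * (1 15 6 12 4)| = |(1 15 6 12 14 4)| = 6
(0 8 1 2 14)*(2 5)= [8, 5, 14, 3, 4, 2, 6, 7, 1, 9, 10, 11, 12, 13, 0]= (0 8 1 5 2 14)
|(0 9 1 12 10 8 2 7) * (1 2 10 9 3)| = 14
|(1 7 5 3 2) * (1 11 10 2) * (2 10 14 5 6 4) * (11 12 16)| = |(1 7 6 4 2 12 16 11 14 5 3)| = 11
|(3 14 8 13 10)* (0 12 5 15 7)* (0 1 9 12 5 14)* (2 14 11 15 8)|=|(0 5 8 13 10 3)(1 9 12 11 15 7)(2 14)|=6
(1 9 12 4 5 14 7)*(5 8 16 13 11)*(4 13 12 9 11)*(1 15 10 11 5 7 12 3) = [0, 5, 2, 1, 8, 14, 6, 15, 16, 9, 11, 7, 13, 4, 12, 10, 3] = (1 5 14 12 13 4 8 16 3)(7 15 10 11)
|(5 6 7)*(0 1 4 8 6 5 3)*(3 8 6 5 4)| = |(0 1 3)(4 6 7 8 5)| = 15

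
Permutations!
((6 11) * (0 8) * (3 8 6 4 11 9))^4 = (11)(0 8 3 9 6)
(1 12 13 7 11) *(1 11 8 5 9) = (1 12 13 7 8 5 9) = [0, 12, 2, 3, 4, 9, 6, 8, 5, 1, 10, 11, 13, 7]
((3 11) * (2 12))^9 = ((2 12)(3 11))^9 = (2 12)(3 11)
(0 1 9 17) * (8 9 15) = [1, 15, 2, 3, 4, 5, 6, 7, 9, 17, 10, 11, 12, 13, 14, 8, 16, 0] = (0 1 15 8 9 17)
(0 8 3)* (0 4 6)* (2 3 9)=(0 8 9 2 3 4 6)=[8, 1, 3, 4, 6, 5, 0, 7, 9, 2]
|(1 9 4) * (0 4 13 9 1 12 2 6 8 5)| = |(0 4 12 2 6 8 5)(9 13)| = 14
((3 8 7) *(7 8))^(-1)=((8)(3 7))^(-1)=(8)(3 7)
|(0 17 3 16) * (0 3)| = |(0 17)(3 16)| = 2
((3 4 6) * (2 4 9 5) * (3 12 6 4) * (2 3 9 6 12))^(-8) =(12)(2 5 6 9 3)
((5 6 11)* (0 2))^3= (11)(0 2)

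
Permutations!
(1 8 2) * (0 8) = (0 8 2 1) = [8, 0, 1, 3, 4, 5, 6, 7, 2]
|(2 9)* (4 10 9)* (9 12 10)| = |(2 4 9)(10 12)| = 6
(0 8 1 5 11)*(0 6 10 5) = (0 8 1)(5 11 6 10) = [8, 0, 2, 3, 4, 11, 10, 7, 1, 9, 5, 6]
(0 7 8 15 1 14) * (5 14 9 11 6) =[7, 9, 2, 3, 4, 14, 5, 8, 15, 11, 10, 6, 12, 13, 0, 1] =(0 7 8 15 1 9 11 6 5 14)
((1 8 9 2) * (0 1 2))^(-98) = (0 8)(1 9)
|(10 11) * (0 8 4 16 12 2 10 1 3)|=10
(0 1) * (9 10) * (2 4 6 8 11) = (0 1)(2 4 6 8 11)(9 10) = [1, 0, 4, 3, 6, 5, 8, 7, 11, 10, 9, 2]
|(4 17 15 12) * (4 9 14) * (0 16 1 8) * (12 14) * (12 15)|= |(0 16 1 8)(4 17 12 9 15 14)|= 12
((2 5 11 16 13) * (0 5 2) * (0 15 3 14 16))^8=(0 11 5)(3 13 14 15 16)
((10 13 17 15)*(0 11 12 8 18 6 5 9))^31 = ((0 11 12 8 18 6 5 9)(10 13 17 15))^31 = (0 9 5 6 18 8 12 11)(10 15 17 13)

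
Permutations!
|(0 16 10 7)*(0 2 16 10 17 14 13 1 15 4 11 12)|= 13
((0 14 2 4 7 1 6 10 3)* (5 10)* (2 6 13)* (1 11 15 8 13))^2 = (0 6 10)(2 7 15 13 4 11 8)(3 14 5)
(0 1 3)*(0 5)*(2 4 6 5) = (0 1 3 2 4 6 5) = [1, 3, 4, 2, 6, 0, 5]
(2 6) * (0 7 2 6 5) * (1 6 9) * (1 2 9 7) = (0 1 6 7 9 2 5) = [1, 6, 5, 3, 4, 0, 7, 9, 8, 2]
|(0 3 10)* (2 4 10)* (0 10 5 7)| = |(10)(0 3 2 4 5 7)| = 6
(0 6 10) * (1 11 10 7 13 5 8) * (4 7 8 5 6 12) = (0 12 4 7 13 6 8 1 11 10) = [12, 11, 2, 3, 7, 5, 8, 13, 1, 9, 0, 10, 4, 6]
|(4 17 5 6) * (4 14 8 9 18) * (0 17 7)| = |(0 17 5 6 14 8 9 18 4 7)| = 10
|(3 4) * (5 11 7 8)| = 4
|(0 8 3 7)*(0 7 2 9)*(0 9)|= 4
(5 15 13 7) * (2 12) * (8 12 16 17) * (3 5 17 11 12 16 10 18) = (2 10 18 3 5 15 13 7 17 8 16 11 12) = [0, 1, 10, 5, 4, 15, 6, 17, 16, 9, 18, 12, 2, 7, 14, 13, 11, 8, 3]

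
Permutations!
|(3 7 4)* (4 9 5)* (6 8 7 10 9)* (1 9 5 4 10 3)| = |(1 9 4)(5 10)(6 8 7)| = 6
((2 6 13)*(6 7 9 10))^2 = ((2 7 9 10 6 13))^2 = (2 9 6)(7 10 13)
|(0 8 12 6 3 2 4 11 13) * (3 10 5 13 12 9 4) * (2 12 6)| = |(0 8 9 4 11 6 10 5 13)(2 3 12)| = 9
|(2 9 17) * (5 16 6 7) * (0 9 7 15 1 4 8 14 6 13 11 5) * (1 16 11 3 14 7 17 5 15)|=|(0 9 5 11 15 16 13 3 14 6 1 4 8 7)(2 17)|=14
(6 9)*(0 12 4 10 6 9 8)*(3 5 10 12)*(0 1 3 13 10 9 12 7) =(0 13 10 6 8 1 3 5 9 12 4 7) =[13, 3, 2, 5, 7, 9, 8, 0, 1, 12, 6, 11, 4, 10]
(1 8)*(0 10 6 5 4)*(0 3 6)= (0 10)(1 8)(3 6 5 4)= [10, 8, 2, 6, 3, 4, 5, 7, 1, 9, 0]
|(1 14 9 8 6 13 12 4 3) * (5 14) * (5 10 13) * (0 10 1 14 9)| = |(0 10 13 12 4 3 14)(5 9 8 6)| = 28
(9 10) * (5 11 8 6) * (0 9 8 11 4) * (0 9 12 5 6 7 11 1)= (0 12 5 4 9 10 8 7 11 1)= [12, 0, 2, 3, 9, 4, 6, 11, 7, 10, 8, 1, 5]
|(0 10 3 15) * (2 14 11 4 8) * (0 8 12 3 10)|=8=|(2 14 11 4 12 3 15 8)|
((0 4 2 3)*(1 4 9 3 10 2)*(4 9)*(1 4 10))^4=((0 10 2 1 9 3))^4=(0 9 2)(1 10 3)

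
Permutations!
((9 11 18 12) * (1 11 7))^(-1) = ((1 11 18 12 9 7))^(-1) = (1 7 9 12 18 11)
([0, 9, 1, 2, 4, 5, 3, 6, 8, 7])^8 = [0, 7, 9, 1, 4, 5, 2, 3, 8, 6]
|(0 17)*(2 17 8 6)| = |(0 8 6 2 17)| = 5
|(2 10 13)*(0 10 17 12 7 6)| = 8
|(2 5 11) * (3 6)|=|(2 5 11)(3 6)|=6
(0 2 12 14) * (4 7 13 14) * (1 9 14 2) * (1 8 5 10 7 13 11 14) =[8, 9, 12, 3, 13, 10, 6, 11, 5, 1, 7, 14, 4, 2, 0] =(0 8 5 10 7 11 14)(1 9)(2 12 4 13)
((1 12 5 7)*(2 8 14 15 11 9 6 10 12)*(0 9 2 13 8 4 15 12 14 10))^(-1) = ((0 9 6)(1 13 8 10 14 12 5 7)(2 4 15 11))^(-1) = (0 6 9)(1 7 5 12 14 10 8 13)(2 11 15 4)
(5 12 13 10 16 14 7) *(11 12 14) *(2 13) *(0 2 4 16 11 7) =(0 2 13 10 11 12 4 16 7 5 14) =[2, 1, 13, 3, 16, 14, 6, 5, 8, 9, 11, 12, 4, 10, 0, 15, 7]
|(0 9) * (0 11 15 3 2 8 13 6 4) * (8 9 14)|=30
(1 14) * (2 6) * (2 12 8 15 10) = (1 14)(2 6 12 8 15 10) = [0, 14, 6, 3, 4, 5, 12, 7, 15, 9, 2, 11, 8, 13, 1, 10]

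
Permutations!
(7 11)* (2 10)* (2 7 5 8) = (2 10 7 11 5 8) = [0, 1, 10, 3, 4, 8, 6, 11, 2, 9, 7, 5]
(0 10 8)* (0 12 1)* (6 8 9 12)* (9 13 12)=(0 10 13 12 1)(6 8)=[10, 0, 2, 3, 4, 5, 8, 7, 6, 9, 13, 11, 1, 12]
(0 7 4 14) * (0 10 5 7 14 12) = (0 14 10 5 7 4 12) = [14, 1, 2, 3, 12, 7, 6, 4, 8, 9, 5, 11, 0, 13, 10]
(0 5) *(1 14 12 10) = (0 5)(1 14 12 10) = [5, 14, 2, 3, 4, 0, 6, 7, 8, 9, 1, 11, 10, 13, 12]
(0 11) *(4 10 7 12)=(0 11)(4 10 7 12)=[11, 1, 2, 3, 10, 5, 6, 12, 8, 9, 7, 0, 4]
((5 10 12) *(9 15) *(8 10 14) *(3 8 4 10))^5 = ((3 8)(4 10 12 5 14)(9 15))^5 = (3 8)(9 15)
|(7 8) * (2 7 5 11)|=|(2 7 8 5 11)|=5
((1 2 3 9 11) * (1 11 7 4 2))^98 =((11)(2 3 9 7 4))^98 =(11)(2 7 3 4 9)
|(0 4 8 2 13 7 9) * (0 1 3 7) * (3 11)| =5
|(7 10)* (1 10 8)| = 4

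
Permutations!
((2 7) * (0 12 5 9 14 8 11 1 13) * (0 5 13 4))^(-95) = ((0 12 13 5 9 14 8 11 1 4)(2 7))^(-95) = (0 14)(1 5)(2 7)(4 9)(8 12)(11 13)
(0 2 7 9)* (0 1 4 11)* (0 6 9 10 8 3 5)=(0 2 7 10 8 3 5)(1 4 11 6 9)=[2, 4, 7, 5, 11, 0, 9, 10, 3, 1, 8, 6]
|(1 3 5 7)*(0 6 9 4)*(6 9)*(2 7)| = 15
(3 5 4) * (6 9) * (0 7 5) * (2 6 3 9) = (0 7 5 4 9 3)(2 6) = [7, 1, 6, 0, 9, 4, 2, 5, 8, 3]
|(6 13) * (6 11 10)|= 4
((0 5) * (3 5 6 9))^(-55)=((0 6 9 3 5))^(-55)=(9)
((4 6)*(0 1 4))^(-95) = ((0 1 4 6))^(-95) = (0 1 4 6)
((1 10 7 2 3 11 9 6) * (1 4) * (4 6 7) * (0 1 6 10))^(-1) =((0 1)(2 3 11 9 7)(4 6 10))^(-1) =(0 1)(2 7 9 11 3)(4 10 6)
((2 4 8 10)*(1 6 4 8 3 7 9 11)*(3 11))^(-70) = ((1 6 4 11)(2 8 10)(3 7 9))^(-70) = (1 4)(2 10 8)(3 9 7)(6 11)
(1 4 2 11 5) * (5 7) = (1 4 2 11 7 5) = [0, 4, 11, 3, 2, 1, 6, 5, 8, 9, 10, 7]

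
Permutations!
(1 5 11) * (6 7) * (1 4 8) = (1 5 11 4 8)(6 7) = [0, 5, 2, 3, 8, 11, 7, 6, 1, 9, 10, 4]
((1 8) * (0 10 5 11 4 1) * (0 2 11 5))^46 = (1 8 2 11 4) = ((0 10)(1 8 2 11 4))^46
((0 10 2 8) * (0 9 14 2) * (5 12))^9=(0 10)(2 8 9 14)(5 12)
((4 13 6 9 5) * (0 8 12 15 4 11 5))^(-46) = ((0 8 12 15 4 13 6 9)(5 11))^(-46) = (0 12 4 6)(8 15 13 9)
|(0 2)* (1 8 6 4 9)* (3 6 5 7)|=|(0 2)(1 8 5 7 3 6 4 9)|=8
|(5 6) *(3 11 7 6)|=|(3 11 7 6 5)|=5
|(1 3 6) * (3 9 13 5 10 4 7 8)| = 10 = |(1 9 13 5 10 4 7 8 3 6)|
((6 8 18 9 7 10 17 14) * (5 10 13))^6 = (5 18 17 7 6)(8 10 9 14 13)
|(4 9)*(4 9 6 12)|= 3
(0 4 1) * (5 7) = (0 4 1)(5 7) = [4, 0, 2, 3, 1, 7, 6, 5]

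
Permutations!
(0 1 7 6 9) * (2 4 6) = (0 1 7 2 4 6 9) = [1, 7, 4, 3, 6, 5, 9, 2, 8, 0]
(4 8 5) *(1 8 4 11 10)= [0, 8, 2, 3, 4, 11, 6, 7, 5, 9, 1, 10]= (1 8 5 11 10)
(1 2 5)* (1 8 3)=(1 2 5 8 3)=[0, 2, 5, 1, 4, 8, 6, 7, 3]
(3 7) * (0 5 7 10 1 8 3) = [5, 8, 2, 10, 4, 7, 6, 0, 3, 9, 1] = (0 5 7)(1 8 3 10)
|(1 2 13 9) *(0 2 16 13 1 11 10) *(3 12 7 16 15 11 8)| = |(0 2 1 15 11 10)(3 12 7 16 13 9 8)| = 42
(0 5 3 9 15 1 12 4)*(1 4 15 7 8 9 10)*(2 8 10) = (0 5 3 2 8 9 7 10 1 12 15 4) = [5, 12, 8, 2, 0, 3, 6, 10, 9, 7, 1, 11, 15, 13, 14, 4]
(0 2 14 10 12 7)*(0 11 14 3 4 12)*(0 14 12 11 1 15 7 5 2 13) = (0 13)(1 15 7)(2 3 4 11 12 5)(10 14) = [13, 15, 3, 4, 11, 2, 6, 1, 8, 9, 14, 12, 5, 0, 10, 7]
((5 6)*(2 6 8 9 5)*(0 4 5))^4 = ((0 4 5 8 9)(2 6))^4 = (0 9 8 5 4)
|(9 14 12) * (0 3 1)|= |(0 3 1)(9 14 12)|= 3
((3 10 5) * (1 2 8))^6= (10)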